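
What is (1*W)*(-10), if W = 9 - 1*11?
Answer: 20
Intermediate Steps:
W = -2 (W = 9 - 11 = -2)
(1*W)*(-10) = (1*(-2))*(-10) = -2*(-10) = 20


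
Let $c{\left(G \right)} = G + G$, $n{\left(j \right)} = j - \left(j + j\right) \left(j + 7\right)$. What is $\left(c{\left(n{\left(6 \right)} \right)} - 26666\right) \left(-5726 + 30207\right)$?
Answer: $-660154646$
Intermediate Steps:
$n{\left(j \right)} = j - 2 j \left(7 + j\right)$
$c{\left(G \right)} = 2 G$
$\left(c{\left(n{\left(6 \right)} \right)} - 26666\right) \left(-5726 + 30207\right) = \left(2 \left(\left(-1\right) 6 \left(13 + 2 \cdot 6\right)\right) - 26666\right) \left(-5726 + 30207\right) = \left(2 \left(\left(-1\right) 6 \left(13 + 12\right)\right) - 26666\right) 24481 = \left(2 \left(\left(-1\right) 6 \cdot 25\right) - 26666\right) 24481 = \left(2 \left(-150\right) - 26666\right) 24481 = \left(-300 - 26666\right) 24481 = \left(-26966\right) 24481 = -660154646$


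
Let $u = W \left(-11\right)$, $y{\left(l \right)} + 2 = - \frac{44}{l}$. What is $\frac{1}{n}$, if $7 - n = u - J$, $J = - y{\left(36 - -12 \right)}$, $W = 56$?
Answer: $\frac{12}{7511} \approx 0.0015977$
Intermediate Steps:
$y{\left(l \right)} = -2 - \frac{44}{l}$
$u = -616$ ($u = 56 \left(-11\right) = -616$)
$J = \frac{35}{12}$ ($J = - (-2 - \frac{44}{36 - -12}) = - (-2 - \frac{44}{36 + 12}) = - (-2 - \frac{44}{48}) = - (-2 - \frac{11}{12}) = \left(-1\right) \left(- \frac{35}{12}\right) = \frac{35}{12} \approx 2.9167$)
$n = \frac{7511}{12}$ ($n = 7 - \left(-616 - \frac{35}{12}\right) = 7 - - \frac{7427}{12} = 7 + \frac{7427}{12} = \frac{7511}{12} \approx 625.92$)
$\frac{1}{n} = \frac{1}{\frac{7511}{12}} = \frac{12}{7511}$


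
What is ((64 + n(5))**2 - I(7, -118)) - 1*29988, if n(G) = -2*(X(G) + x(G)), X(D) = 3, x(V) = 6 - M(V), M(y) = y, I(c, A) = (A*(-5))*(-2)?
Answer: -25672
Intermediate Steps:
I(c, A) = 10*A (I(c, A) = -5*A*(-2) = 10*A)
x(V) = 6 - V
n(G) = -18 + 2*G (n(G) = -2*(3 + (6 - G)) = -2*(9 - G) = -18 + 2*G)
((64 + n(5))**2 - I(7, -118)) - 1*29988 = ((64 + (-18 + 2*5))**2 - 10*(-118)) - 1*29988 = ((64 + (-18 + 10))**2 - 1*(-1180)) - 29988 = ((64 - 8)**2 + 1180) - 29988 = (56**2 + 1180) - 29988 = (3136 + 1180) - 29988 = 4316 - 29988 = -25672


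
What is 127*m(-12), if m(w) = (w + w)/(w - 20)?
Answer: 381/4 ≈ 95.250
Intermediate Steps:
m(w) = 2*w/(-20 + w) (m(w) = (2*w)/(-20 + w) = 2*w/(-20 + w))
127*m(-12) = 127*(2*(-12)/(-20 - 12)) = 127*(2*(-12)/(-32)) = 127*(2*(-12)*(-1/32)) = 127*(¾) = 381/4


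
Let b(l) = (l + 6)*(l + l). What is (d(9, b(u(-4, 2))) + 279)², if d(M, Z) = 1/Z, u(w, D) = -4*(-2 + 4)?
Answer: 79727041/1024 ≈ 77859.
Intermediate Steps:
u(w, D) = -8 (u(w, D) = -4*2 = -8)
b(l) = 2*l*(6 + l) (b(l) = (6 + l)*(2*l) = 2*l*(6 + l))
(d(9, b(u(-4, 2))) + 279)² = (1/(2*(-8)*(6 - 8)) + 279)² = (1/(2*(-8)*(-2)) + 279)² = (1/32 + 279)² = (8929/32)² = 79727041/1024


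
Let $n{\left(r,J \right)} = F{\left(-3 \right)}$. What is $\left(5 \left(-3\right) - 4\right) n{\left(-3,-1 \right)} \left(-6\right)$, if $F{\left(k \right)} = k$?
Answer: $-342$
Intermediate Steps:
$n{\left(r,J \right)} = -3$
$\left(5 \left(-3\right) - 4\right) n{\left(-3,-1 \right)} \left(-6\right) = \left(5 \left(-3\right) - 4\right) \left(-3\right) \left(-6\right) = \left(-15 - 4\right) \left(-3\right) \left(-6\right) = \left(-19\right) \left(-3\right) \left(-6\right) = 57 \left(-6\right) = -342$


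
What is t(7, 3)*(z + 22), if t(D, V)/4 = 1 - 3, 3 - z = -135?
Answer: -1280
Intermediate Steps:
z = 138 (z = 3 - 1*(-135) = 3 + 135 = 138)
t(D, V) = -8 (t(D, V) = 4*(1 - 3) = 4*(-2) = -8)
t(7, 3)*(z + 22) = -8*(138 + 22) = -8*160 = -1280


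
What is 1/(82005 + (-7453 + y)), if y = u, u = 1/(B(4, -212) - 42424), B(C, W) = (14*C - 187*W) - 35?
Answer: 2759/205688967 ≈ 1.3413e-5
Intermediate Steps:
B(C, W) = -35 - 187*W + 14*C (B(C, W) = (-187*W + 14*C) - 35 = -35 - 187*W + 14*C)
u = -1/2759 (u = 1/((-35 - 187*(-212) + 14*4) - 42424) = 1/((-35 + 39644 + 56) - 42424) = 1/(39665 - 42424) = 1/(-2759) = -1/2759 ≈ -0.00036245)
y = -1/2759 ≈ -0.00036245
1/(82005 + (-7453 + y)) = 1/(82005 + (-7453 - 1/2759)) = 1/(82005 - 20562828/2759) = 1/(205688967/2759) = 2759/205688967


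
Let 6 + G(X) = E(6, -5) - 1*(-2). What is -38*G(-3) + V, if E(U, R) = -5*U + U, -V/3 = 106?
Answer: 746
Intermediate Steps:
V = -318 (V = -3*106 = -318)
E(U, R) = -4*U
G(X) = -28 (G(X) = -6 + (-4*6 - 1*(-2)) = -6 + (-24 + 2) = -6 - 22 = -28)
-38*G(-3) + V = -38*(-28) - 318 = 1064 - 318 = 746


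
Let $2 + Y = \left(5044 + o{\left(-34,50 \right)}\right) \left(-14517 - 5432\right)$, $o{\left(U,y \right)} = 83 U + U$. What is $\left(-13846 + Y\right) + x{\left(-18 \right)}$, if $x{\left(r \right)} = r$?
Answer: $-43662278$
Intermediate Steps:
$o{\left(U,y \right)} = 84 U$
$Y = -43648414$ ($Y = -2 + \left(5044 + 84 \left(-34\right)\right) \left(-14517 - 5432\right) = -2 + \left(5044 - 2856\right) \left(-19949\right) = -2 + 2188 \left(-19949\right) = -2 - 43648412 = -43648414$)
$\left(-13846 + Y\right) + x{\left(-18 \right)} = \left(-13846 - 43648414\right) - 18 = -43662260 - 18 = -43662278$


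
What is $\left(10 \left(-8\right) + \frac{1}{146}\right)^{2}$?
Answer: $\frac{136399041}{21316} \approx 6398.9$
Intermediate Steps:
$\left(10 \left(-8\right) + \frac{1}{146}\right)^{2} = \left(-80 + \frac{1}{146}\right)^{2} = \left(- \frac{11679}{146}\right)^{2} = \frac{136399041}{21316}$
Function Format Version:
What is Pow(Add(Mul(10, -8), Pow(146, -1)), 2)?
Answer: Rational(136399041, 21316) ≈ 6398.9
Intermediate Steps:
Pow(Add(Mul(10, -8), Pow(146, -1)), 2) = Pow(Add(-80, Rational(1, 146)), 2) = Pow(Rational(-11679, 146), 2) = Rational(136399041, 21316)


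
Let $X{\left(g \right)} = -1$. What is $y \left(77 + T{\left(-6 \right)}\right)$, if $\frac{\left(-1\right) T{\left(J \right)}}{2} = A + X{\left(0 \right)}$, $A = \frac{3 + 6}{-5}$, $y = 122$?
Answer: $\frac{50386}{5} \approx 10077.0$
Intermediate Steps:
$A = - \frac{9}{5}$ ($A = \left(- \frac{1}{5}\right) 9 = - \frac{9}{5} \approx -1.8$)
$T{\left(J \right)} = \frac{28}{5}$ ($T{\left(J \right)} = - 2 \left(- \frac{9}{5} - 1\right) = \left(-2\right) \left(- \frac{14}{5}\right) = \frac{28}{5}$)
$y \left(77 + T{\left(-6 \right)}\right) = 122 \left(77 + \frac{28}{5}\right) = 122 \cdot \frac{413}{5} = \frac{50386}{5}$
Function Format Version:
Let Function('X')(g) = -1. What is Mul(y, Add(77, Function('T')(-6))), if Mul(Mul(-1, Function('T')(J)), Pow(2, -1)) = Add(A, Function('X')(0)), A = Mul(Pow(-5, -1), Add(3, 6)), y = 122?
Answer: Rational(50386, 5) ≈ 10077.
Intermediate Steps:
A = Rational(-9, 5) (A = Mul(Rational(-1, 5), 9) = Rational(-9, 5) ≈ -1.8000)
Function('T')(J) = Rational(28, 5) (Function('T')(J) = Mul(-2, Add(Rational(-9, 5), -1)) = Mul(-2, Rational(-14, 5)) = Rational(28, 5))
Mul(y, Add(77, Function('T')(-6))) = Mul(122, Add(77, Rational(28, 5))) = Mul(122, Rational(413, 5)) = Rational(50386, 5)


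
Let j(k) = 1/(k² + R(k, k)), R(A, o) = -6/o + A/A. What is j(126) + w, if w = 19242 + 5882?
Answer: 8376743605/333416 ≈ 25124.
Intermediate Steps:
w = 25124
R(A, o) = 1 - 6/o (R(A, o) = -6/o + 1 = 1 - 6/o)
j(k) = 1/(k² + (-6 + k)/k)
j(126) + w = 126/(-6 + 126 + 126³) + 25124 = 126/(-6 + 126 + 2000376) + 25124 = 126/2000496 + 25124 = 126*(1/2000496) + 25124 = 21/333416 + 25124 = 8376743605/333416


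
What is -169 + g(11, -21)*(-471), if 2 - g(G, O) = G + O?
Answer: -5821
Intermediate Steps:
g(G, O) = 2 - G - O (g(G, O) = 2 - (G + O) = 2 + (-G - O) = 2 - G - O)
-169 + g(11, -21)*(-471) = -169 + (2 - 1*11 - 1*(-21))*(-471) = -169 + (2 - 11 + 21)*(-471) = -169 + 12*(-471) = -169 - 5652 = -5821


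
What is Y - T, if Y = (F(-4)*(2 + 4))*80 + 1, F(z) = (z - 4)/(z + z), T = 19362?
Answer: -18881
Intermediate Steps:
F(z) = (-4 + z)/(2*z) (F(z) = (-4 + z)/((2*z)) = (-4 + z)*(1/(2*z)) = (-4 + z)/(2*z))
Y = 481 (Y = (((½)*(-4 - 4)/(-4))*(2 + 4))*80 + 1 = (((½)*(-¼)*(-8))*6)*80 + 1 = (1*6)*80 + 1 = 6*80 + 1 = 480 + 1 = 481)
Y - T = 481 - 1*19362 = 481 - 19362 = -18881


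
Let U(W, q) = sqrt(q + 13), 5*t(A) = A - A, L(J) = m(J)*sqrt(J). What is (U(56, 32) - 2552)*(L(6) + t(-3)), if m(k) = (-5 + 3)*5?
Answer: -30*sqrt(30) + 25520*sqrt(6) ≈ 62347.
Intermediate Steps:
m(k) = -10 (m(k) = -2*5 = -10)
L(J) = -10*sqrt(J)
t(A) = 0 (t(A) = (A - A)/5 = (1/5)*0 = 0)
U(W, q) = sqrt(13 + q)
(U(56, 32) - 2552)*(L(6) + t(-3)) = (sqrt(13 + 32) - 2552)*(-10*sqrt(6) + 0) = (sqrt(45) - 2552)*(-10*sqrt(6)) = (3*sqrt(5) - 2552)*(-10*sqrt(6)) = (-2552 + 3*sqrt(5))*(-10*sqrt(6)) = -10*sqrt(6)*(-2552 + 3*sqrt(5))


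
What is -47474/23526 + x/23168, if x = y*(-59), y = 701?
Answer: -1036444733/272525184 ≈ -3.8031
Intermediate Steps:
x = -41359 (x = 701*(-59) = -41359)
-47474/23526 + x/23168 = -47474/23526 - 41359/23168 = -47474*1/23526 - 41359*1/23168 = -23737/11763 - 41359/23168 = -1036444733/272525184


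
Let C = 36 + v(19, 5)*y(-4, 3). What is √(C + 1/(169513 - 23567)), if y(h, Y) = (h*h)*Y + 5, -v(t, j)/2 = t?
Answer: I*√42131864517902/145946 ≈ 44.475*I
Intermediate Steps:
v(t, j) = -2*t
y(h, Y) = 5 + Y*h² (y(h, Y) = h²*Y + 5 = Y*h² + 5 = 5 + Y*h²)
C = -1978 (C = 36 + (-2*19)*(5 + 3*(-4)²) = 36 - 38*(5 + 3*16) = 36 - 38*(5 + 48) = 36 - 38*53 = 36 - 2014 = -1978)
√(C + 1/(169513 - 23567)) = √(-1978 + 1/(169513 - 23567)) = √(-1978 + 1/145946) = √(-288681187/145946) = I*√42131864517902/145946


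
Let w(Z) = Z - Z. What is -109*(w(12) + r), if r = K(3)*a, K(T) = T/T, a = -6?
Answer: 654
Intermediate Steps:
K(T) = 1
r = -6 (r = 1*(-6) = -6)
w(Z) = 0
-109*(w(12) + r) = -109*(0 - 6) = -109*(-6) = 654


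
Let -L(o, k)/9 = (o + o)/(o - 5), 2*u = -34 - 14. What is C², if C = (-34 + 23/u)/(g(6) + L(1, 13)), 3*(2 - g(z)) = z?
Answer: 703921/11664 ≈ 60.350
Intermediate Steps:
g(z) = 2 - z/3
u = -24 (u = (-34 - 14)/2 = (½)*(-48) = -24)
L(o, k) = -18*o/(-5 + o) (L(o, k) = -9*(o + o)/(o - 5) = -9*2*o/(-5 + o) = -18*o/(-5 + o))
C = -839/108 (C = (-34 + 23/(-24))/((2 - ⅓*6) - 18*1/(-5 + 1)) = (-34 + 23*(-1/24))/((2 - 2) - 18*1/(-4)) = (-34 - 23/24)/(0 - 18*1*(-¼)) = -839/(24*(0 + 9/2)) = -839/(24*9/2) = -839/24*2/9 = -839/108 ≈ -7.7685)
C² = (-839/108)² = 703921/11664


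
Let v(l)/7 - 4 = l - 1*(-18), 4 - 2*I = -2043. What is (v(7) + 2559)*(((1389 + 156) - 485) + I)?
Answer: 5754627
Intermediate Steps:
I = 2047/2 (I = 2 - ½*(-2043) = 2 + 2043/2 = 2047/2 ≈ 1023.5)
v(l) = 154 + 7*l (v(l) = 28 + 7*(l - 1*(-18)) = 28 + 7*(l + 18) = 28 + 7*(18 + l) = 28 + (126 + 7*l) = 154 + 7*l)
(v(7) + 2559)*(((1389 + 156) - 485) + I) = ((154 + 7*7) + 2559)*(((1389 + 156) - 485) + 2047/2) = ((154 + 49) + 2559)*((1545 - 485) + 2047/2) = (203 + 2559)*(1060 + 2047/2) = 2762*(4167/2) = 5754627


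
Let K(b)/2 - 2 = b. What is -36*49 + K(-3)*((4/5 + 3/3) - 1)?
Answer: -8828/5 ≈ -1765.6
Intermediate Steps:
K(b) = 4 + 2*b
-36*49 + K(-3)*((4/5 + 3/3) - 1) = -36*49 + (4 + 2*(-3))*((4/5 + 3/3) - 1) = -1764 + (4 - 6)*((4*(⅕) + 3*(⅓)) - 1) = -1764 - 2*((⅘ + 1) - 1) = -1764 - 2*(9/5 - 1) = -1764 - 2*⅘ = -1764 - 8/5 = -8828/5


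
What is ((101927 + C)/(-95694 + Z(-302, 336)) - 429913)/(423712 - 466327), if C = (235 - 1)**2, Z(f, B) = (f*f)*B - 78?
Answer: 13133314060153/1301835918780 ≈ 10.088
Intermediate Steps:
Z(f, B) = -78 + B*f**2 (Z(f, B) = f**2*B - 78 = B*f**2 - 78 = -78 + B*f**2)
C = 54756 (C = 234**2 = 54756)
((101927 + C)/(-95694 + Z(-302, 336)) - 429913)/(423712 - 466327) = ((101927 + 54756)/(-95694 + (-78 + 336*(-302)**2)) - 429913)/(423712 - 466327) = (156683/(-95694 + (-78 + 336*91204)) - 429913)/(-42615) = (156683/(-95694 + (-78 + 30644544)) - 429913)*(-1/42615) = (156683/(-95694 + 30644466) - 429913)*(-1/42615) = (156683/30548772 - 429913)*(-1/42615) = -13133314060153/30548772*(-1/42615) = 13133314060153/1301835918780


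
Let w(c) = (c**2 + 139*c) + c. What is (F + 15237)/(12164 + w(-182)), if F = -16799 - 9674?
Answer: -2809/4952 ≈ -0.56725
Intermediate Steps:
F = -26473
w(c) = c**2 + 140*c
(F + 15237)/(12164 + w(-182)) = (-26473 + 15237)/(12164 - 182*(140 - 182)) = -11236/(12164 - 182*(-42)) = -11236/(12164 + 7644) = -11236/19808 = -11236*1/19808 = -2809/4952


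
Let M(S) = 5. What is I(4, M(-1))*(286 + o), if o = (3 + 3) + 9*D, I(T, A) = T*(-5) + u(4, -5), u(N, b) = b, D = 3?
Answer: -7975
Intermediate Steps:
I(T, A) = -5 - 5*T (I(T, A) = T*(-5) - 5 = -5*T - 5 = -5 - 5*T)
o = 33 (o = (3 + 3) + 9*3 = 6 + 27 = 33)
I(4, M(-1))*(286 + o) = (-5 - 5*4)*(286 + 33) = (-5 - 20)*319 = -25*319 = -7975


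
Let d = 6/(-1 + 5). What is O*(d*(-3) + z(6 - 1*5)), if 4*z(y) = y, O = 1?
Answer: -17/4 ≈ -4.2500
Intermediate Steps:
z(y) = y/4
d = 3/2 (d = 6/4 = (¼)*6 = 3/2 ≈ 1.5000)
O*(d*(-3) + z(6 - 1*5)) = 1*((3/2)*(-3) + (6 - 1*5)/4) = 1*(-9/2 + (6 - 5)/4) = 1*(-9/2 + (¼)*1) = 1*(-9/2 + ¼) = 1*(-17/4) = -17/4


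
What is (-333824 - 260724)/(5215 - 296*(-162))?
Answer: -594548/53167 ≈ -11.183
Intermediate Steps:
(-333824 - 260724)/(5215 - 296*(-162)) = -594548/(5215 + 47952) = -594548/53167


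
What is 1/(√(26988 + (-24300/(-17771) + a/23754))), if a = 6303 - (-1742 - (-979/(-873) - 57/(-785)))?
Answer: 3*√250969349677812436117027175964330/7807835868588243331 ≈ 0.0060870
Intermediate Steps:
a = 5514097001/685305 (a = 6303 - (-1742 - (-979*(-1/873) - 57*(-1/785))) = 6303 - (-1742 - (979/873 + 57/785)) = 6303 - (-1742 - 1*818276/685305) = 6303 - (-1742 - 818276/685305) = 6303 - 1*(-1194619586/685305) = 6303 + 1194619586/685305 = 5514097001/685305 ≈ 8046.2)
1/(√(26988 + (-24300/(-17771) + a/23754))) = 1/(√(26988 + (-24300/(-17771) + (5514097001/685305)/23754))) = 1/(√(26988 + (-24300*(-1/17771) + (5514097001/685305)*(1/23754)))) = 1/(√(26988 + (24300/17771 + 5514097001/16278734970))) = 1/(√(26988 + 493564277575771/289289399151870)) = 1/(√(7807835868588243331/289289399151870)) = 1/(√250969349677812436117027175964330/96429799717290) = 3*√250969349677812436117027175964330/7807835868588243331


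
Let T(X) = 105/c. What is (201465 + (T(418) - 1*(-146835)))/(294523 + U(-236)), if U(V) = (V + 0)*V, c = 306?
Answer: 35526635/35722338 ≈ 0.99452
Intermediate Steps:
T(X) = 35/102 (T(X) = 105/306 = 105*(1/306) = 35/102)
U(V) = V² (U(V) = V*V = V²)
(201465 + (T(418) - 1*(-146835)))/(294523 + U(-236)) = (201465 + (35/102 - 1*(-146835)))/(294523 + (-236)²) = (201465 + (35/102 + 146835))/(294523 + 55696) = (201465 + 14977205/102)/350219 = (35526635/102)*(1/350219) = 35526635/35722338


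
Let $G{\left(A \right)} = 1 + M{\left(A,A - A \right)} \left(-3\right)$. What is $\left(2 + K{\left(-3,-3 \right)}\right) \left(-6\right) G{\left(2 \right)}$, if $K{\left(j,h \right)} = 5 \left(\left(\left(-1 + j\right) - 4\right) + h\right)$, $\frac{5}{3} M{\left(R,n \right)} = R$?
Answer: $- \frac{4134}{5} \approx -826.8$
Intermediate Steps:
$M{\left(R,n \right)} = \frac{3 R}{5}$
$K{\left(j,h \right)} = -25 + 5 h + 5 j$ ($K{\left(j,h \right)} = 5 \left(\left(-5 + j\right) + h\right) = 5 \left(-5 + h + j\right) = -25 + 5 h + 5 j$)
$G{\left(A \right)} = 1 - \frac{9 A}{5}$ ($G{\left(A \right)} = 1 + \frac{3 A}{5} \left(-3\right) = 1 - \frac{9 A}{5}$)
$\left(2 + K{\left(-3,-3 \right)}\right) \left(-6\right) G{\left(2 \right)} = \left(2 + \left(-25 + 5 \left(-3\right) + 5 \left(-3\right)\right)\right) \left(-6\right) \left(1 - \frac{18}{5}\right) = \left(2 - 55\right) \left(-6\right) \left(1 - \frac{18}{5}\right) = \left(2 - 55\right) \left(-6\right) \left(- \frac{13}{5}\right) = \left(-53\right) \left(-6\right) \left(- \frac{13}{5}\right) = 318 \left(- \frac{13}{5}\right) = - \frac{4134}{5}$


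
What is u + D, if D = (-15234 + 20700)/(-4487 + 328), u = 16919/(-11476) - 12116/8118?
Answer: -829368657955/193730728356 ≈ -4.2810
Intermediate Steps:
u = -138195829/46581084 (u = 16919*(-1/11476) - 12116*1/8118 = -16919/11476 - 6058/4059 = -138195829/46581084 ≈ -2.9668)
D = -5466/4159 (D = 5466/(-4159) = 5466*(-1/4159) = -5466/4159 ≈ -1.3143)
u + D = -138195829/46581084 - 5466/4159 = -829368657955/193730728356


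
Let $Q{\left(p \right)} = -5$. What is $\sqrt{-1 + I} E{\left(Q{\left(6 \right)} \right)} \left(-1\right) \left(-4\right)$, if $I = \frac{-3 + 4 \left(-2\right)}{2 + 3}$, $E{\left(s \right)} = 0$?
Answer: $0$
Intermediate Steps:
$I = - \frac{11}{5}$ ($I = \frac{-3 - 8}{5} = \left(-11\right) \frac{1}{5} = - \frac{11}{5} \approx -2.2$)
$\sqrt{-1 + I} E{\left(Q{\left(6 \right)} \right)} \left(-1\right) \left(-4\right) = \sqrt{-1 - \frac{11}{5}} \cdot 0 \left(-1\right) \left(-4\right) = \sqrt{- \frac{16}{5}} \cdot 0 \left(-4\right) = \frac{4 i \sqrt{5}}{5} \cdot 0 \left(-4\right) = 0 \left(-4\right) = 0$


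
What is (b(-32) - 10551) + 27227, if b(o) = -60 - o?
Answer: 16648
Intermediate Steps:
(b(-32) - 10551) + 27227 = ((-60 - 1*(-32)) - 10551) + 27227 = ((-60 + 32) - 10551) + 27227 = (-28 - 10551) + 27227 = -10579 + 27227 = 16648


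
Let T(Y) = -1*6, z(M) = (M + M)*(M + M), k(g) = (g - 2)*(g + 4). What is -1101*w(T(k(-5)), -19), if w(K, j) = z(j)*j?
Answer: 30207036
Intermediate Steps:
k(g) = (-2 + g)*(4 + g)
z(M) = 4*M² (z(M) = (2*M)*(2*M) = 4*M²)
T(Y) = -6
w(K, j) = 4*j³ (w(K, j) = (4*j²)*j = 4*j³)
-1101*w(T(k(-5)), -19) = -4404*(-19)³ = -4404*(-6859) = -1101*(-27436) = 30207036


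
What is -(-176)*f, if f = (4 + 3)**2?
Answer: 8624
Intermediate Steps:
f = 49 (f = 7**2 = 49)
-(-176)*f = -(-176)*49 = -11*(-784) = 8624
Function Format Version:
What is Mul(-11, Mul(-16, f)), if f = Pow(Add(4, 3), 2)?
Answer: 8624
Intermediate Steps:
f = 49 (f = Pow(7, 2) = 49)
Mul(-11, Mul(-16, f)) = Mul(-11, Mul(-16, 49)) = Mul(-11, -784) = 8624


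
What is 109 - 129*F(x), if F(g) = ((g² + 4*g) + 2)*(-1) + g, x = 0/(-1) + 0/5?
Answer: 367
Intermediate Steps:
x = 0 (x = 0*(-1) + 0*(⅕) = 0 + 0 = 0)
F(g) = -2 - g² - 3*g (F(g) = (2 + g² + 4*g)*(-1) + g = (-2 - g² - 4*g) + g = -2 - g² - 3*g)
109 - 129*F(x) = 109 - 129*(-2 - 1*0² - 3*0) = 109 - 129*(-2 - 1*0 + 0) = 109 - 129*(-2 + 0 + 0) = 109 - 129*(-2) = 109 + 258 = 367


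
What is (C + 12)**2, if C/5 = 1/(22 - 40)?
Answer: 44521/324 ≈ 137.41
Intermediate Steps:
C = -5/18 (C = 5/(22 - 40) = 5/(-18) = 5*(-1/18) = -5/18 ≈ -0.27778)
(C + 12)**2 = (-5/18 + 12)**2 = (211/18)**2 = 44521/324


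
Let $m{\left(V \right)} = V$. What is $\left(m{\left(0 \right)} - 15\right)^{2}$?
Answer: $225$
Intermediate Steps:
$\left(m{\left(0 \right)} - 15\right)^{2} = \left(0 - 15\right)^{2} = \left(-15\right)^{2} = 225$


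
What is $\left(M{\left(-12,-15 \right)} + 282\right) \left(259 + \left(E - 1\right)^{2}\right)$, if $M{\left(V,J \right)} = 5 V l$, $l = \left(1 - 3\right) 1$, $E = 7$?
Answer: $118590$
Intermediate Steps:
$l = -2$ ($l = \left(-2\right) 1 = -2$)
$M{\left(V,J \right)} = - 10 V$ ($M{\left(V,J \right)} = 5 V \left(-2\right) = - 10 V$)
$\left(M{\left(-12,-15 \right)} + 282\right) \left(259 + \left(E - 1\right)^{2}\right) = \left(\left(-10\right) \left(-12\right) + 282\right) \left(259 + \left(7 - 1\right)^{2}\right) = \left(120 + 282\right) \left(259 + 6^{2}\right) = 402 \left(259 + 36\right) = 402 \cdot 295 = 118590$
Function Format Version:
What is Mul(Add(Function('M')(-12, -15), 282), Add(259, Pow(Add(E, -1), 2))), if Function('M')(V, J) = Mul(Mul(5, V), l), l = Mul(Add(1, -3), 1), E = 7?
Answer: 118590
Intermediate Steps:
l = -2 (l = Mul(-2, 1) = -2)
Function('M')(V, J) = Mul(-10, V) (Function('M')(V, J) = Mul(Mul(5, V), -2) = Mul(-10, V))
Mul(Add(Function('M')(-12, -15), 282), Add(259, Pow(Add(E, -1), 2))) = Mul(Add(Mul(-10, -12), 282), Add(259, Pow(Add(7, -1), 2))) = Mul(Add(120, 282), Add(259, Pow(6, 2))) = Mul(402, Add(259, 36)) = Mul(402, 295) = 118590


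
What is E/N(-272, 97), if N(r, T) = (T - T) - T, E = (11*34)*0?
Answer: 0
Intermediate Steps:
E = 0 (E = 374*0 = 0)
N(r, T) = -T (N(r, T) = 0 - T = -T)
E/N(-272, 97) = 0/((-1*97)) = 0/(-97) = 0*(-1/97) = 0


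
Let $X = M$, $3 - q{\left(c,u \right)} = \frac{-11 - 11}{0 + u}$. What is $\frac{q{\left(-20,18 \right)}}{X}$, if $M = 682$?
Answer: $\frac{19}{3069} \approx 0.0061909$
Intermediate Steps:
$q{\left(c,u \right)} = 3 + \frac{22}{u}$ ($q{\left(c,u \right)} = 3 - \frac{-11 - 11}{0 + u} = 3 - - \frac{22}{u} = 3 + \frac{22}{u}$)
$X = 682$
$\frac{q{\left(-20,18 \right)}}{X} = \frac{3 + \frac{22}{18}}{682} = \left(3 + 22 \cdot \frac{1}{18}\right) \frac{1}{682} = \left(3 + \frac{11}{9}\right) \frac{1}{682} = \frac{38}{9} \cdot \frac{1}{682} = \frac{19}{3069}$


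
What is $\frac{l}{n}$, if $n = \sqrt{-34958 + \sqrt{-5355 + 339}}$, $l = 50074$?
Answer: $\frac{25037 \sqrt{2}}{\sqrt{-17479 + i \sqrt{1254}}} \approx 0.27129 - 267.82 i$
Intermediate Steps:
$n = \sqrt{-34958 + 2 i \sqrt{1254}}$ ($n = \sqrt{-34958 + \sqrt{-5016}} = \sqrt{-34958 + 2 i \sqrt{1254}} \approx 0.189 + 186.97 i$)
$\frac{l}{n} = \frac{50074}{\sqrt{-34958 + 2 i \sqrt{1254}}}$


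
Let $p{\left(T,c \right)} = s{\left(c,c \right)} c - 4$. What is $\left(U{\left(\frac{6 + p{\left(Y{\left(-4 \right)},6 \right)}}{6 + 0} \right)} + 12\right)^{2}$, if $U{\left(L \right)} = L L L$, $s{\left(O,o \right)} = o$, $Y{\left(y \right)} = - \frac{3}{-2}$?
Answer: $\frac{51595489}{729} \approx 70776.0$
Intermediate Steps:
$Y{\left(y \right)} = \frac{3}{2}$ ($Y{\left(y \right)} = \left(-3\right) \left(- \frac{1}{2}\right) = \frac{3}{2}$)
$p{\left(T,c \right)} = -4 + c^{2}$ ($p{\left(T,c \right)} = c c - 4 = c^{2} - 4 = -4 + c^{2}$)
$U{\left(L \right)} = L^{3}$ ($U{\left(L \right)} = L^{2} L = L^{3}$)
$\left(U{\left(\frac{6 + p{\left(Y{\left(-4 \right)},6 \right)}}{6 + 0} \right)} + 12\right)^{2} = \left(\left(\frac{6 - \left(4 - 6^{2}\right)}{6 + 0}\right)^{3} + 12\right)^{2} = \left(\left(\frac{6 + \left(-4 + 36\right)}{6}\right)^{3} + 12\right)^{2} = \left(\left(\left(6 + 32\right) \frac{1}{6}\right)^{3} + 12\right)^{2} = \left(\left(38 \cdot \frac{1}{6}\right)^{3} + 12\right)^{2} = \left(\left(\frac{19}{3}\right)^{3} + 12\right)^{2} = \left(\frac{6859}{27} + 12\right)^{2} = \left(\frac{7183}{27}\right)^{2} = \frac{51595489}{729}$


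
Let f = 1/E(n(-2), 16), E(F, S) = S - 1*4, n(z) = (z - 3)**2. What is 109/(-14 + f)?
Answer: -1308/167 ≈ -7.8323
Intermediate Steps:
n(z) = (-3 + z)**2
E(F, S) = -4 + S (E(F, S) = S - 4 = -4 + S)
f = 1/12 (f = 1/(-4 + 16) = 1/12 ≈ 0.083333)
109/(-14 + f) = 109/(-14 + 1/12) = 109/(-167/12) = 109*(-12/167) = -1308/167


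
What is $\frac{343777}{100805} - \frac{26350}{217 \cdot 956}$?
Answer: $\frac{1107435717}{337293530} \approx 3.2833$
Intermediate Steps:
$\frac{343777}{100805} - \frac{26350}{217 \cdot 956} = 343777 \cdot \frac{1}{100805} - \frac{26350}{207452} = \frac{343777}{100805} - \frac{425}{3346} = \frac{1107435717}{337293530}$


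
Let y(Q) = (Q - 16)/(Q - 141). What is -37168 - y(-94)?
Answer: -1746918/47 ≈ -37168.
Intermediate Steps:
y(Q) = (-16 + Q)/(-141 + Q)
-37168 - y(-94) = -37168 - (-16 - 94)/(-141 - 94) = -37168 - (-110)/(-235) = -37168 - (-1)*(-110)/235 = -37168 - 1*22/47 = -37168 - 22/47 = -1746918/47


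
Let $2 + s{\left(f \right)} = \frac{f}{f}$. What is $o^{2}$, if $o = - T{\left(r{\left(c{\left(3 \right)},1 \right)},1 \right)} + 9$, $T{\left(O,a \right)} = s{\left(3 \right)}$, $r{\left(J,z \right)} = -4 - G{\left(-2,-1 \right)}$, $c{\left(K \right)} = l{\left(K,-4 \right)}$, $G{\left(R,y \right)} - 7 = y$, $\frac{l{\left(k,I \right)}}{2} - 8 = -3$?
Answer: $100$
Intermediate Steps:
$l{\left(k,I \right)} = 10$ ($l{\left(k,I \right)} = 16 + 2 \left(-3\right) = 16 - 6 = 10$)
$G{\left(R,y \right)} = 7 + y$
$c{\left(K \right)} = 10$
$r{\left(J,z \right)} = -10$ ($r{\left(J,z \right)} = -4 - \left(7 - 1\right) = -4 - 6 = -10$)
$s{\left(f \right)} = -1$ ($s{\left(f \right)} = -2 + \frac{f}{f} = -2 + 1 = -1$)
$T{\left(O,a \right)} = -1$
$o = 10$ ($o = \left(-1\right) \left(-1\right) + 9 = 1 + 9 = 10$)
$o^{2} = 10^{2} = 100$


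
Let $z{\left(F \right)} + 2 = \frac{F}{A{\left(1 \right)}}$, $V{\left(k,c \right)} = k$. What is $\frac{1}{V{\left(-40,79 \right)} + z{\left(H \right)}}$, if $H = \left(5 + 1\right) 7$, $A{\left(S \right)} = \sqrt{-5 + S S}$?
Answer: $- \frac{2}{105} + \frac{i}{105} \approx -0.019048 + 0.0095238 i$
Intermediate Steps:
$A{\left(S \right)} = \sqrt{-5 + S^{2}}$
$H = 42$ ($H = 6 \cdot 7 = 42$)
$z{\left(F \right)} = -2 - \frac{i F}{2}$ ($z{\left(F \right)} = -2 + \frac{F}{\sqrt{-5 + 1^{2}}} = -2 + \frac{F}{\sqrt{-5 + 1}} = -2 + \frac{F}{\sqrt{-4}} = -2 + \frac{F}{2 i} = -2 + - \frac{i}{2} F = -2 - \frac{i F}{2}$)
$\frac{1}{V{\left(-40,79 \right)} + z{\left(H \right)}} = \frac{1}{-40 - \left(2 + \frac{1}{2} i 42\right)} = \frac{1}{-40 - \left(2 + 21 i\right)} = \frac{1}{-42 - 21 i} = \frac{-42 + 21 i}{2205}$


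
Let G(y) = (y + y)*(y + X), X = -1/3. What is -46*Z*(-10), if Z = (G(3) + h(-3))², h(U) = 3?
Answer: 166060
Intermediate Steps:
X = -⅓ (X = -1*⅓ = -⅓ ≈ -0.33333)
G(y) = 2*y*(-⅓ + y) (G(y) = (y + y)*(y - ⅓) = (2*y)*(-⅓ + y) = 2*y*(-⅓ + y))
Z = 361 (Z = ((⅔)*3*(-1 + 3*3) + 3)² = ((⅔)*3*(-1 + 9) + 3)² = ((⅔)*3*8 + 3)² = (16 + 3)² = 19² = 361)
-46*Z*(-10) = -46*361*(-10) = -16606*(-10) = 166060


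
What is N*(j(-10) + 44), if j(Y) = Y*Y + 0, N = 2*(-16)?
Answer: -4608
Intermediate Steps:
N = -32
j(Y) = Y² (j(Y) = Y² + 0 = Y²)
N*(j(-10) + 44) = -32*((-10)² + 44) = -32*(100 + 44) = -32*144 = -4608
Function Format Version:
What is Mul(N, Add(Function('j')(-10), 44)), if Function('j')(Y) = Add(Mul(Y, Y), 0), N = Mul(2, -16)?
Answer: -4608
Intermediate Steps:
N = -32
Function('j')(Y) = Pow(Y, 2) (Function('j')(Y) = Add(Pow(Y, 2), 0) = Pow(Y, 2))
Mul(N, Add(Function('j')(-10), 44)) = Mul(-32, Add(Pow(-10, 2), 44)) = Mul(-32, Add(100, 44)) = Mul(-32, 144) = -4608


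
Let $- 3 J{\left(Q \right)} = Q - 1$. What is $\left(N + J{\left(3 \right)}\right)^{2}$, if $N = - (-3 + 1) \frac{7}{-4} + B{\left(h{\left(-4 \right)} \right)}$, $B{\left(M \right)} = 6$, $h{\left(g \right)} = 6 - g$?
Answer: $\frac{121}{36} \approx 3.3611$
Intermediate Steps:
$J{\left(Q \right)} = \frac{1}{3} - \frac{Q}{3}$ ($J{\left(Q \right)} = - \frac{Q - 1}{3} = - \frac{-1 + Q}{3} = \frac{1}{3} - \frac{Q}{3}$)
$N = \frac{5}{2}$ ($N = - (-3 + 1) \frac{7}{-4} + 6 = \left(-1\right) \left(-2\right) 7 \left(- \frac{1}{4}\right) + 6 = 2 \left(- \frac{7}{4}\right) + 6 = - \frac{7}{2} + 6 = \frac{5}{2} \approx 2.5$)
$\left(N + J{\left(3 \right)}\right)^{2} = \left(\frac{5}{2} + \left(\frac{1}{3} - 1\right)\right)^{2} = \left(\frac{5}{2} - \frac{2}{3}\right)^{2} = \left(\frac{11}{6}\right)^{2} = \frac{121}{36}$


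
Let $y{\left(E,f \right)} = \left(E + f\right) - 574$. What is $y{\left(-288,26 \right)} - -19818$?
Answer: $18982$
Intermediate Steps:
$y{\left(E,f \right)} = -574 + E + f$
$y{\left(-288,26 \right)} - -19818 = \left(-574 - 288 + 26\right) - -19818 = -836 + 19818 = 18982$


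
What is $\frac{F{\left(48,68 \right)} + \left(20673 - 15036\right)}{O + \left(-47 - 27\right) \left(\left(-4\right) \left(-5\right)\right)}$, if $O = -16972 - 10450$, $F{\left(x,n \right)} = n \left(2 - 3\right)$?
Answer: $- \frac{5569}{28902} \approx -0.19269$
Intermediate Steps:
$F{\left(x,n \right)} = - n$ ($F{\left(x,n \right)} = n \left(-1\right) = - n$)
$O = -27422$ ($O = -16972 - 10450 = -27422$)
$\frac{F{\left(48,68 \right)} + \left(20673 - 15036\right)}{O + \left(-47 - 27\right) \left(\left(-4\right) \left(-5\right)\right)} = \frac{\left(-1\right) 68 + \left(20673 - 15036\right)}{-27422 + \left(-47 - 27\right) \left(\left(-4\right) \left(-5\right)\right)} = \frac{-68 + \left(20673 - 15036\right)}{-27422 - 1480} = \frac{-68 + 5637}{-27422 - 1480} = \frac{5569}{-28902} = 5569 \left(- \frac{1}{28902}\right) = - \frac{5569}{28902}$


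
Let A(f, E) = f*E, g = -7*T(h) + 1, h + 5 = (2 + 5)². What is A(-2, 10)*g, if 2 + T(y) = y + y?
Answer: 12020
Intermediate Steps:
h = 44 (h = -5 + (2 + 5)² = -5 + 7² = -5 + 49 = 44)
T(y) = -2 + 2*y (T(y) = -2 + (y + y) = -2 + 2*y)
g = -601 (g = -7*(-2 + 2*44) + 1 = -7*(-2 + 88) + 1 = -7*86 + 1 = -602 + 1 = -601)
A(f, E) = E*f
A(-2, 10)*g = (10*(-2))*(-601) = -20*(-601) = 12020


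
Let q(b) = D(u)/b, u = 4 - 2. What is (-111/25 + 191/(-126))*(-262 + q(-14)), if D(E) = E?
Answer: 6885287/4410 ≈ 1561.3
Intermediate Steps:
u = 2
q(b) = 2/b
(-111/25 + 191/(-126))*(-262 + q(-14)) = (-111/25 + 191/(-126))*(-262 + 2/(-14)) = (-111*1/25 + 191*(-1/126))*(-262 + 2*(-1/14)) = (-111/25 - 191/126)*(-262 - ⅐) = -18761/3150*(-1835/7) = 6885287/4410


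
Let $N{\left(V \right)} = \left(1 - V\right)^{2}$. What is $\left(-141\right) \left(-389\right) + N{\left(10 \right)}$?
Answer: $54930$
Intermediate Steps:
$\left(-141\right) \left(-389\right) + N{\left(10 \right)} = \left(-141\right) \left(-389\right) + \left(-1 + 10\right)^{2} = 54849 + 9^{2} = 54849 + 81 = 54930$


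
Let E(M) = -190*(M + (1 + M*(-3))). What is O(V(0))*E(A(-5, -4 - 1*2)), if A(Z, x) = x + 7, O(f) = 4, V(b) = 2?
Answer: 760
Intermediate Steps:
A(Z, x) = 7 + x
E(M) = -190 + 380*M (E(M) = -190*(M + (1 - 3*M)) = -190*(1 - 2*M) = -190 + 380*M)
O(V(0))*E(A(-5, -4 - 1*2)) = 4*(-190 + 380*(7 + (-4 - 1*2))) = 4*(-190 + 380*(7 + (-4 - 2))) = 4*(-190 + 380*(7 - 6)) = 4*(-190 + 380*1) = 4*(-190 + 380) = 4*190 = 760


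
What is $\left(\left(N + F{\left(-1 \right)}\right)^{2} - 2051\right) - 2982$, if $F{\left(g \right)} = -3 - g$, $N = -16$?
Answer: $-4709$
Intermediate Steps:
$\left(\left(N + F{\left(-1 \right)}\right)^{2} - 2051\right) - 2982 = \left(\left(-16 - 2\right)^{2} - 2051\right) - 2982 = \left(\left(-18\right)^{2} - 2051\right) - 2982 = \left(324 - 2051\right) - 2982 = -1727 - 2982 = -4709$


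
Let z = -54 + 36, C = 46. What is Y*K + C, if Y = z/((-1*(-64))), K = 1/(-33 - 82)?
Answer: 169289/3680 ≈ 46.002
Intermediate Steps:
z = -18
K = -1/115 (K = 1/(-115) = -1/115 ≈ -0.0086956)
Y = -9/32 (Y = -18/((-1*(-64))) = -18/64 = -18*1/64 = -9/32 ≈ -0.28125)
Y*K + C = -9/32*(-1/115) + 46 = 9/3680 + 46 = 169289/3680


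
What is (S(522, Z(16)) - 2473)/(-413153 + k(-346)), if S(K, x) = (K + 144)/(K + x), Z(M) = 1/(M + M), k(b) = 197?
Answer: 41290153/6898429980 ≈ 0.0059854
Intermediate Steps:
Z(M) = 1/(2*M)
S(K, x) = (144 + K)/(K + x)
(S(522, Z(16)) - 2473)/(-413153 + k(-346)) = ((144 + 522)/(522 + (½)/16) - 2473)/(-413153 + 197) = (666/(522 + (½)*(1/16)) - 2473)/(-412956) = (666/(522 + 1/32) - 2473)*(-1/412956) = (666/(16705/32) - 2473)*(-1/412956) = ((32/16705)*666 - 2473)*(-1/412956) = (21312/16705 - 2473)*(-1/412956) = -41290153/16705*(-1/412956) = 41290153/6898429980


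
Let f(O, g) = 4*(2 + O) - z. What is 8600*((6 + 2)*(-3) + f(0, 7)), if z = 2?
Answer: -154800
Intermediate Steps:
f(O, g) = 6 + 4*O (f(O, g) = 4*(2 + O) - 1*2 = (8 + 4*O) - 2 = 6 + 4*O)
8600*((6 + 2)*(-3) + f(0, 7)) = 8600*((6 + 2)*(-3) + (6 + 4*0)) = 8600*(8*(-3) + (6 + 0)) = 8600*(-24 + 6) = 8600*(-18) = -154800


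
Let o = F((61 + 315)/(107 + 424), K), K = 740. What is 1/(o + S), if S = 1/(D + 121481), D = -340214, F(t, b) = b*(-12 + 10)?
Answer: -218733/323724841 ≈ -0.00067568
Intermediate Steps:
F(t, b) = -2*b (F(t, b) = b*(-2) = -2*b)
o = -1480 (o = -2*740 = -1480)
S = -1/218733 (S = 1/(-340214 + 121481) = 1/(-218733) = -1/218733 ≈ -4.5718e-6)
1/(o + S) = 1/(-1480 - 1/218733) = 1/(-323724841/218733) = -218733/323724841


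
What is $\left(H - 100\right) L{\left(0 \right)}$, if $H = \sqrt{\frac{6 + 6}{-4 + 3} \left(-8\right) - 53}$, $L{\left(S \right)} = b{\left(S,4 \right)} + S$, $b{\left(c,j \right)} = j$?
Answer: $-400 + 4 \sqrt{43} \approx -373.77$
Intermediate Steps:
$L{\left(S \right)} = 4 + S$
$H = \sqrt{43}$ ($H = \sqrt{\frac{12}{-1} \left(-8\right) - 53} = \sqrt{12 \left(-1\right) \left(-8\right) - 53} = \sqrt{\left(-12\right) \left(-8\right) - 53} = \sqrt{96 - 53} = \sqrt{43} \approx 6.5574$)
$\left(H - 100\right) L{\left(0 \right)} = \left(\sqrt{43} - 100\right) \left(4 + 0\right) = \left(-100 + \sqrt{43}\right) 4 = -400 + 4 \sqrt{43}$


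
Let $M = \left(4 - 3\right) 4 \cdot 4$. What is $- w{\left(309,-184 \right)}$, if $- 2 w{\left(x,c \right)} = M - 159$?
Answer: $- \frac{143}{2} \approx -71.5$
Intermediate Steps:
$M = 16$ ($M = 1 \cdot 4 \cdot 4 = 4 \cdot 4 = 16$)
$w{\left(x,c \right)} = \frac{143}{2}$ ($w{\left(x,c \right)} = - \frac{16 - 159}{2} = \left(- \frac{1}{2}\right) \left(-143\right) = \frac{143}{2}$)
$- w{\left(309,-184 \right)} = \left(-1\right) \frac{143}{2} = - \frac{143}{2}$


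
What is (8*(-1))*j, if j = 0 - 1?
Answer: 8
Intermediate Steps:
j = -1
(8*(-1))*j = (8*(-1))*(-1) = -8*(-1) = 8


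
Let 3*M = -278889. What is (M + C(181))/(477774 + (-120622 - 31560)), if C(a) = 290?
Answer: -92673/325592 ≈ -0.28463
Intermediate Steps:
M = -92963 (M = (1/3)*(-278889) = -92963)
(M + C(181))/(477774 + (-120622 - 31560)) = (-92963 + 290)/(477774 + (-120622 - 31560)) = -92673/(477774 - 152182) = -92673/325592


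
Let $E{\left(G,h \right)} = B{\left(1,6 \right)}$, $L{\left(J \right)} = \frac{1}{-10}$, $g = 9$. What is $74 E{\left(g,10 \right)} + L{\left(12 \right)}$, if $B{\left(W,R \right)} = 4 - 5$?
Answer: $- \frac{741}{10} \approx -74.1$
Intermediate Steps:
$B{\left(W,R \right)} = -1$ ($B{\left(W,R \right)} = 4 - 5 = -1$)
$L{\left(J \right)} = - \frac{1}{10}$
$E{\left(G,h \right)} = -1$
$74 E{\left(g,10 \right)} + L{\left(12 \right)} = 74 \left(-1\right) - \frac{1}{10} = -74 - \frac{1}{10} = - \frac{741}{10}$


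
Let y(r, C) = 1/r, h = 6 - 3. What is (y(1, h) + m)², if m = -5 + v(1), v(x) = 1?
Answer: 9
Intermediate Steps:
m = -4 (m = -5 + 1 = -4)
h = 3
(y(1, h) + m)² = (1/1 - 4)² = (1 - 4)² = (-3)² = 9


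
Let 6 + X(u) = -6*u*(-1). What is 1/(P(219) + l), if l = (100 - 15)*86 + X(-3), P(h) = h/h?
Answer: 1/7287 ≈ 0.00013723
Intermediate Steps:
P(h) = 1
X(u) = -6 + 6*u (X(u) = -6 - 6*u*(-1) = -6 + 6*u)
l = 7286 (l = (100 - 15)*86 + (-6 + 6*(-3)) = 85*86 + (-6 - 18) = 7310 - 24 = 7286)
1/(P(219) + l) = 1/(1 + 7286) = 1/7287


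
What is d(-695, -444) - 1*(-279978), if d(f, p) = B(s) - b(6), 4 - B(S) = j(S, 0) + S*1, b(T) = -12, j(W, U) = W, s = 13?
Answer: 279968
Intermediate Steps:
B(S) = 4 - 2*S (B(S) = 4 - (S + S*1) = 4 - (S + S) = 4 - 2*S)
d(f, p) = -10 (d(f, p) = (4 - 2*13) - 1*(-12) = (4 - 26) + 12 = -22 + 12 = -10)
d(-695, -444) - 1*(-279978) = -10 - 1*(-279978) = -10 + 279978 = 279968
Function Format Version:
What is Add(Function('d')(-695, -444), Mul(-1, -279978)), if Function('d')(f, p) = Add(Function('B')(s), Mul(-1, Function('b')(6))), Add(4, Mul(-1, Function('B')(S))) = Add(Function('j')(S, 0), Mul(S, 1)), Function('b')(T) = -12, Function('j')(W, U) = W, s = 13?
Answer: 279968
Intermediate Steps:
Function('B')(S) = Add(4, Mul(-2, S)) (Function('B')(S) = Add(4, Mul(-1, Add(S, Mul(S, 1)))) = Add(4, Mul(-1, Add(S, S))) = Add(4, Mul(-1, Mul(2, S))) = Add(4, Mul(-2, S)))
Function('d')(f, p) = -10 (Function('d')(f, p) = Add(Add(4, Mul(-2, 13)), Mul(-1, -12)) = Add(Add(4, -26), 12) = Add(-22, 12) = -10)
Add(Function('d')(-695, -444), Mul(-1, -279978)) = Add(-10, Mul(-1, -279978)) = Add(-10, 279978) = 279968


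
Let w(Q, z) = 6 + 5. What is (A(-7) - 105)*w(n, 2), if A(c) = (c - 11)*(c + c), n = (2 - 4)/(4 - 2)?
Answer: 1617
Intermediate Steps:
n = -1 (n = -2/2 = -2*1/2 = -1)
w(Q, z) = 11
A(c) = 2*c*(-11 + c) (A(c) = (-11 + c)*(2*c) = 2*c*(-11 + c))
(A(-7) - 105)*w(n, 2) = (2*(-7)*(-11 - 7) - 105)*11 = (2*(-7)*(-18) - 105)*11 = (252 - 105)*11 = 147*11 = 1617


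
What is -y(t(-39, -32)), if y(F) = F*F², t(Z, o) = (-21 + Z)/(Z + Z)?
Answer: -1000/2197 ≈ -0.45517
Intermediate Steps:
t(Z, o) = (-21 + Z)/(2*Z) (t(Z, o) = (-21 + Z)/((2*Z)) = (-21 + Z)*(1/(2*Z)) = (-21 + Z)/(2*Z))
y(F) = F³
-y(t(-39, -32)) = -((½)*(-21 - 39)/(-39))³ = -((½)*(-1/39)*(-60))³ = -(10/13)³ = -1*1000/2197 = -1000/2197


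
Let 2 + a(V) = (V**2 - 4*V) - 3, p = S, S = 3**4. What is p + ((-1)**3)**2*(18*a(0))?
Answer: -9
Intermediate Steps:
S = 81
p = 81
a(V) = -5 + V**2 - 4*V (a(V) = -2 + ((V**2 - 4*V) - 3) = -2 + (-3 + V**2 - 4*V) = -5 + V**2 - 4*V)
p + ((-1)**3)**2*(18*a(0)) = 81 + ((-1)**3)**2*(18*(-5 + 0**2 - 4*0)) = 81 + (-1)**2*(18*(-5 + 0 + 0)) = 81 + 1*(18*(-5)) = 81 + 1*(-90) = 81 - 90 = -9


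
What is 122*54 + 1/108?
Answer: 711505/108 ≈ 6588.0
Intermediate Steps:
122*54 + 1/108 = 6588 + 1/108 = 711505/108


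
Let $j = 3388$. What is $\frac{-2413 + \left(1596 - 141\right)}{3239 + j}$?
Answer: $- \frac{958}{6627} \approx -0.14456$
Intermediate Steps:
$\frac{-2413 + \left(1596 - 141\right)}{3239 + j} = \frac{-2413 + \left(1596 - 141\right)}{3239 + 3388} = \frac{-2413 + \left(1596 - 141\right)}{6627} = \left(-2413 + 1455\right) \frac{1}{6627} = \left(-958\right) \frac{1}{6627} = - \frac{958}{6627}$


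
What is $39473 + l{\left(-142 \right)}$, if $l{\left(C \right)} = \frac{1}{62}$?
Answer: $\frac{2447327}{62} \approx 39473.0$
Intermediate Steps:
$l{\left(C \right)} = \frac{1}{62}$
$39473 + l{\left(-142 \right)} = 39473 + \frac{1}{62} = \frac{2447327}{62}$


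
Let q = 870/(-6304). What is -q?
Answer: 435/3152 ≈ 0.13801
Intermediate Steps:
q = -435/3152 (q = 870*(-1/6304) = -435/3152 ≈ -0.13801)
-q = -1*(-435/3152) = 435/3152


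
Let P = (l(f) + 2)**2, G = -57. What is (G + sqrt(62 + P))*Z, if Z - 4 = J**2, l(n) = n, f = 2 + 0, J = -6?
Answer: -2280 + 40*sqrt(78) ≈ -1926.7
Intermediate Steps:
f = 2
P = 16 (P = (2 + 2)**2 = 4**2 = 16)
Z = 40 (Z = 4 + (-6)**2 = 4 + 36 = 40)
(G + sqrt(62 + P))*Z = (-57 + sqrt(62 + 16))*40 = (-57 + sqrt(78))*40 = -2280 + 40*sqrt(78)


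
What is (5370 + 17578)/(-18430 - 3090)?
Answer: -5737/5380 ≈ -1.0664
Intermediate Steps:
(5370 + 17578)/(-18430 - 3090) = 22948/(-21520) = 22948*(-1/21520) = -5737/5380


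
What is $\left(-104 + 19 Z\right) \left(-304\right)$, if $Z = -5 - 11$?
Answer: $124032$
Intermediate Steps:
$Z = -16$ ($Z = -5 - 11 = -16$)
$\left(-104 + 19 Z\right) \left(-304\right) = \left(-104 + 19 \left(-16\right)\right) \left(-304\right) = \left(-104 - 304\right) \left(-304\right) = \left(-408\right) \left(-304\right) = 124032$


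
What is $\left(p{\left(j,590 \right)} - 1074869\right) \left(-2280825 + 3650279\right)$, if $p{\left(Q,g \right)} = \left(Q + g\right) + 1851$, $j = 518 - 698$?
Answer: $-1468887316032$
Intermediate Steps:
$j = -180$ ($j = 518 - 698 = -180$)
$p{\left(Q,g \right)} = 1851 + Q + g$
$\left(p{\left(j,590 \right)} - 1074869\right) \left(-2280825 + 3650279\right) = \left(\left(1851 - 180 + 590\right) - 1074869\right) \left(-2280825 + 3650279\right) = \left(2261 - 1074869\right) 1369454 = \left(-1072608\right) 1369454 = -1468887316032$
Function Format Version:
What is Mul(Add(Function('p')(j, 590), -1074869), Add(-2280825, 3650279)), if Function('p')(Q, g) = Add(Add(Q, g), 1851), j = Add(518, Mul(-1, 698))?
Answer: -1468887316032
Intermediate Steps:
j = -180 (j = Add(518, -698) = -180)
Function('p')(Q, g) = Add(1851, Q, g)
Mul(Add(Function('p')(j, 590), -1074869), Add(-2280825, 3650279)) = Mul(Add(Add(1851, -180, 590), -1074869), Add(-2280825, 3650279)) = Mul(Add(2261, -1074869), 1369454) = Mul(-1072608, 1369454) = -1468887316032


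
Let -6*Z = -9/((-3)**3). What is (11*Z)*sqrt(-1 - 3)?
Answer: -11*I/9 ≈ -1.2222*I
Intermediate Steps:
Z = -1/18 (Z = -(-3)/(2*((-3)**3)) = -(-3)/(2*(-27)) = -(-3)*(-1)/(2*27) = -1/6*1/3 = -1/18 ≈ -0.055556)
(11*Z)*sqrt(-1 - 3) = (11*(-1/18))*sqrt(-1 - 3) = -11*I/9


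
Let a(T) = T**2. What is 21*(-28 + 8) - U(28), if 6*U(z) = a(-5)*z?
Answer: -1610/3 ≈ -536.67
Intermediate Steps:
U(z) = 25*z/6 (U(z) = ((-5)**2*z)/6 = (25*z)/6 = 25*z/6)
21*(-28 + 8) - U(28) = 21*(-28 + 8) - 25*28/6 = 21*(-20) - 1*350/3 = -420 - 350/3 = -1610/3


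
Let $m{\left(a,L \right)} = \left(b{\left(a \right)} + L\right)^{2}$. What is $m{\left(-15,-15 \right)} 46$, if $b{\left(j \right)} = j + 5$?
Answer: $28750$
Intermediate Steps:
$b{\left(j \right)} = 5 + j$
$m{\left(a,L \right)} = \left(5 + L + a\right)^{2}$ ($m{\left(a,L \right)} = \left(\left(5 + a\right) + L\right)^{2} = \left(5 + L + a\right)^{2}$)
$m{\left(-15,-15 \right)} 46 = \left(5 - 15 - 15\right)^{2} \cdot 46 = \left(-25\right)^{2} \cdot 46 = 625 \cdot 46 = 28750$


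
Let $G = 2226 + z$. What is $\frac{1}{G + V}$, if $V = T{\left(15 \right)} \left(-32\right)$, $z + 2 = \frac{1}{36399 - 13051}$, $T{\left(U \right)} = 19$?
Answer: $\frac{23348}{37730369} \approx 0.00061881$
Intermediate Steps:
$z = - \frac{46695}{23348}$ ($z = -2 + \frac{1}{36399 - 13051} = -2 + \frac{1}{23348} = - \frac{46695}{23348} \approx -2.0$)
$G = \frac{51925953}{23348}$ ($G = 2226 - \frac{46695}{23348} = \frac{51925953}{23348} \approx 2224.0$)
$V = -608$ ($V = 19 \left(-32\right) = -608$)
$\frac{1}{G + V} = \frac{1}{\frac{51925953}{23348} - 608} = \frac{1}{\frac{37730369}{23348}} = \frac{23348}{37730369}$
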